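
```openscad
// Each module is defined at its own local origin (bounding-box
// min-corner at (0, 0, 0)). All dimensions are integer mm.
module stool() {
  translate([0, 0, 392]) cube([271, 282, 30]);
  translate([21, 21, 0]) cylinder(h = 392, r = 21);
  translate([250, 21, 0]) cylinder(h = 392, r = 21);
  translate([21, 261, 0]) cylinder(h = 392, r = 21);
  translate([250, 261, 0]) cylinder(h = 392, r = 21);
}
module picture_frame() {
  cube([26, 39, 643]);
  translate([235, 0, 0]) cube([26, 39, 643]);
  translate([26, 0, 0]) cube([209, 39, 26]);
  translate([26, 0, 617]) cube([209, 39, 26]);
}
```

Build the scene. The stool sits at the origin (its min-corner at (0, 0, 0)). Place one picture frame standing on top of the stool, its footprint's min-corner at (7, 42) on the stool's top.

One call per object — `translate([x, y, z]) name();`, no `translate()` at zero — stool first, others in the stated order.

stool();
translate([7, 42, 422]) picture_frame();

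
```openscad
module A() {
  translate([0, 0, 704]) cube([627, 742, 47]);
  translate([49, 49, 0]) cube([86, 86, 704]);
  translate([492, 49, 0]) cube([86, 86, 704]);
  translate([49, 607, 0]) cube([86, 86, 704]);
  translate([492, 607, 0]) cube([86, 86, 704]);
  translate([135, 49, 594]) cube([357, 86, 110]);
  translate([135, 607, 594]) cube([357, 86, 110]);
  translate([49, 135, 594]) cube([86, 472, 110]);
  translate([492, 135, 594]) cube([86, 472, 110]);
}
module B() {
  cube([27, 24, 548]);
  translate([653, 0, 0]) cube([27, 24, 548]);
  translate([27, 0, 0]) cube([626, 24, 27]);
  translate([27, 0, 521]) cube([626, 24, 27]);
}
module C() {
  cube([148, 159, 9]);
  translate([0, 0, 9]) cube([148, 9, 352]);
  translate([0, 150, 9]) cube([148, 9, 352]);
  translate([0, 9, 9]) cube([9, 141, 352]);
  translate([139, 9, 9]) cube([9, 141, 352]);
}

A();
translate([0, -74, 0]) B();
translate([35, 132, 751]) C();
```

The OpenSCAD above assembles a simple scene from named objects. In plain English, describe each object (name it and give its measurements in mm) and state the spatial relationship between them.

A is a table: top 627 mm (x) × 742 mm (y), 47 mm thick, upper face at z = 751 mm, on four 86×86 mm square legs, each inset 49 mm from the nearest pair of top edges, running from z = 0 to the bottom of the top. Four apron rails, 86 mm thick and 110 mm tall, run between adjacent legs with their top edges flush with the underside of the top and their outer faces flush with the legs' outer faces.

B is a rectangular picture frame lying in the x–z plane (depth along y). The opening is 626 mm wide (x) by 494 mm tall (z), surrounded by a border 27 mm wide on all four sides. The frame is 24 mm deep and is made of two full-height vertical stiles with two horizontal rails fitted between them.

C is an open storage box with external size 148×159×361 mm and wall thickness 9 mm (the base is also 9 mm thick). The base covers the whole footprint; the four walls stand on the base, with the y-facing walls full-width and the x-facing walls fitting between their inner faces.

The picture frame is on the floor beside the table on its −y side. The open box is on top of the table.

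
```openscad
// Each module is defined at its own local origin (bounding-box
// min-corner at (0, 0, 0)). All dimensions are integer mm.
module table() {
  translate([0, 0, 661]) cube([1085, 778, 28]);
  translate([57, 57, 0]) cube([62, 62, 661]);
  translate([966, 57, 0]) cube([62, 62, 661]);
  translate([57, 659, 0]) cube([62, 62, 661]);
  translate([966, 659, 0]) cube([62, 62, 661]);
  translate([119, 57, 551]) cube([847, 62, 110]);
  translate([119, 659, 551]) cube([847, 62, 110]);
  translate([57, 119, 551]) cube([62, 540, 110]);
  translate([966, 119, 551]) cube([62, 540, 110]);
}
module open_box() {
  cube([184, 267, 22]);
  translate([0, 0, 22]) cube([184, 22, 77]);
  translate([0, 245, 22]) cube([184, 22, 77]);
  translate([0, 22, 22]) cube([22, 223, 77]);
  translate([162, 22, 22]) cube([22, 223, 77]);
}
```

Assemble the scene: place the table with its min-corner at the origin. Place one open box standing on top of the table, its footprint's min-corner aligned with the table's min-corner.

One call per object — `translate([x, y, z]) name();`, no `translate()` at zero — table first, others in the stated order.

table();
translate([0, 0, 689]) open_box();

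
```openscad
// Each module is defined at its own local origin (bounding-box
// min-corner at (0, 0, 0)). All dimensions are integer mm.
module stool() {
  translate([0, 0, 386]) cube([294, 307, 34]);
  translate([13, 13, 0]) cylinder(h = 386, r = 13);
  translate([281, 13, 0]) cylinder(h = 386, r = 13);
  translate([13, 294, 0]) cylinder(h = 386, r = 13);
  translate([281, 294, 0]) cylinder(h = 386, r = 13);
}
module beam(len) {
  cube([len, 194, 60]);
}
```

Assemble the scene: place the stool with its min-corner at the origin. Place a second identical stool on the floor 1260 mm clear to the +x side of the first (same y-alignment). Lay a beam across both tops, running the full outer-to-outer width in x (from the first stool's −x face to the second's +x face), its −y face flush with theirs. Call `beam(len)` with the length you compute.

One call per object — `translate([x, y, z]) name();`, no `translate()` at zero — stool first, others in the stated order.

stool();
translate([1554, 0, 0]) stool();
translate([0, 0, 420]) beam(1848);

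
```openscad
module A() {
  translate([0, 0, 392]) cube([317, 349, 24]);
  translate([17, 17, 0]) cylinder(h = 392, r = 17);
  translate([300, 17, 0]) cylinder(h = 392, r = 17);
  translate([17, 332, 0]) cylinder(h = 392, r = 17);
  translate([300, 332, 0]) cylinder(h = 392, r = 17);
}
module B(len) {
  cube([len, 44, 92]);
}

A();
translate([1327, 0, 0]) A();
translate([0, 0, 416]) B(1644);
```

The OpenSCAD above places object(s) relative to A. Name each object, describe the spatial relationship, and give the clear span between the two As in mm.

A is a stool. B is a beam. A beam spans the tops of two stools. The clear span between the two stools is 1010 mm.

Second stool starts at x = 1327; first ends at x = 317; clear span = 1327 − 317 = 1010 mm.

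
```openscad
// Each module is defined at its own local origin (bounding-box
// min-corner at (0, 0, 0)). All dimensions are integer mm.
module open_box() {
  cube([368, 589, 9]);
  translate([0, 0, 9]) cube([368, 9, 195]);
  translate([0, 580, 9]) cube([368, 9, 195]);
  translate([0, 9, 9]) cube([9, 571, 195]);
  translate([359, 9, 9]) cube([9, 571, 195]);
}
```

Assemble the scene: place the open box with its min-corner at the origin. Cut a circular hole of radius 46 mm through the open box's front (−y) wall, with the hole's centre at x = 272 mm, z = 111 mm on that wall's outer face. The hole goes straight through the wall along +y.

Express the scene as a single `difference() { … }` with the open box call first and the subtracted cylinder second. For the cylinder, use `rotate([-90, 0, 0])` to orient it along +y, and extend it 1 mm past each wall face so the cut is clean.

difference() {
  open_box();
  translate([272, -1, 111]) rotate([-90, 0, 0]) cylinder(h = 11, r = 46);
}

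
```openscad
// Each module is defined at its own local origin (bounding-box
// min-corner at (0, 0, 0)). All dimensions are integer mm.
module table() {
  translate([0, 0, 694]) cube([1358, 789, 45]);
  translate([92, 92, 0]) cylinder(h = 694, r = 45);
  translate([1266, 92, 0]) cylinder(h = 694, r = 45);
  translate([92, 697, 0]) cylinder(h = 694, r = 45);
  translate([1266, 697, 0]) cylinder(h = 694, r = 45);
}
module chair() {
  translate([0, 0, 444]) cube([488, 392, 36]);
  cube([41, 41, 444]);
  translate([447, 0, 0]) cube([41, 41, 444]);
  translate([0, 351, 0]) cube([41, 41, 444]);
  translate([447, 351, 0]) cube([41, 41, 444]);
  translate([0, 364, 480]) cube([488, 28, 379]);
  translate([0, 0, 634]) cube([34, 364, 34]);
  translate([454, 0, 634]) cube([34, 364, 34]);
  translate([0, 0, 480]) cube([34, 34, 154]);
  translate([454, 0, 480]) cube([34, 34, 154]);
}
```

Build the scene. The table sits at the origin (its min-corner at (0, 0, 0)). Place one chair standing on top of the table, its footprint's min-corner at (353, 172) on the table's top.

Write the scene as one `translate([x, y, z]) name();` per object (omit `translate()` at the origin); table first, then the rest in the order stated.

table();
translate([353, 172, 739]) chair();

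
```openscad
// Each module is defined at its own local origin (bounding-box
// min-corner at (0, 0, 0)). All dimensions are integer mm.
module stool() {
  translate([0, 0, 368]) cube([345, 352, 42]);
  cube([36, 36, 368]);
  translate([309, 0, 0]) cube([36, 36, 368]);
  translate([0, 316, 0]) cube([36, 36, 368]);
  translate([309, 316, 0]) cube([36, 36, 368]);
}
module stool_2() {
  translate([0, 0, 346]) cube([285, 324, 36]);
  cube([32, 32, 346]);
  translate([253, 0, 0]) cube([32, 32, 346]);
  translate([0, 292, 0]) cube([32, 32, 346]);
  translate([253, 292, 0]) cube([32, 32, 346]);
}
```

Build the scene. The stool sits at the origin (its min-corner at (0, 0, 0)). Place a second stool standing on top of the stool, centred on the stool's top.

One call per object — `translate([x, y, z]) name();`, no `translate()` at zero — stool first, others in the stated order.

stool();
translate([30, 14, 410]) stool_2();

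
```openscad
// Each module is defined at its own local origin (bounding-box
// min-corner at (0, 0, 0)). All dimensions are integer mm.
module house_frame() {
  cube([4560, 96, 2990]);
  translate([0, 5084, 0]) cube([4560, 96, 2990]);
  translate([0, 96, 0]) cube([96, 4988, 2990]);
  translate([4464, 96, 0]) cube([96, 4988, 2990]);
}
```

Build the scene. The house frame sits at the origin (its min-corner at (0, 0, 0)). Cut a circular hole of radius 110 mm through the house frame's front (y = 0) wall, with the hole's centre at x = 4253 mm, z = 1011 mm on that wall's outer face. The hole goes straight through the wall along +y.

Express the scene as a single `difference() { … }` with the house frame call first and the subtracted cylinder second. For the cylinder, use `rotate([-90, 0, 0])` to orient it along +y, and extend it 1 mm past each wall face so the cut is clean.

difference() {
  house_frame();
  translate([4253, -1, 1011]) rotate([-90, 0, 0]) cylinder(h = 98, r = 110);
}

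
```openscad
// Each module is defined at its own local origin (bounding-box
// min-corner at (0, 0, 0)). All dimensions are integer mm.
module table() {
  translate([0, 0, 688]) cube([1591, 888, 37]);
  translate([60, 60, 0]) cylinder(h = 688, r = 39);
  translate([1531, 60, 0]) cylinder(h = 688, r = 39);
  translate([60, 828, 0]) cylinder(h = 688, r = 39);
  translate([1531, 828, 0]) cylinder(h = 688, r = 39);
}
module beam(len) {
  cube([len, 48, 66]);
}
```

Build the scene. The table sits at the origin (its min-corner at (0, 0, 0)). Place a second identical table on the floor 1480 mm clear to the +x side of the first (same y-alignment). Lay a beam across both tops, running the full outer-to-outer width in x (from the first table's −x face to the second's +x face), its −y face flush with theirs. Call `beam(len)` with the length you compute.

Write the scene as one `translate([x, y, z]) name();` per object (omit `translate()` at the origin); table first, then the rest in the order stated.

table();
translate([3071, 0, 0]) table();
translate([0, 0, 725]) beam(4662);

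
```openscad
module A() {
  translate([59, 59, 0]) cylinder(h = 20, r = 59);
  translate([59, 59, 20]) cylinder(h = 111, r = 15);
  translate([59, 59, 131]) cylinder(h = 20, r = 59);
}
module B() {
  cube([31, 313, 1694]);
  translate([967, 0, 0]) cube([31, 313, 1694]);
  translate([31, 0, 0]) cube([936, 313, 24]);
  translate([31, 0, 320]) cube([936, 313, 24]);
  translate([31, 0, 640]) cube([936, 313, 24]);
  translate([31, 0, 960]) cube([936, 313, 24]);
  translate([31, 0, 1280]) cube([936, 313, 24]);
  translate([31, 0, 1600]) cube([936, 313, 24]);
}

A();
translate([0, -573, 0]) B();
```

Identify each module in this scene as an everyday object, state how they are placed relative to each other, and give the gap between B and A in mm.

The bookshelf's nearest face is 260 mm from the spool's −y face.

A is a spool. B is a bookshelf. The bookshelf is on the floor beside the spool on its −y side. The gap between the bookshelf and the spool is 260 mm.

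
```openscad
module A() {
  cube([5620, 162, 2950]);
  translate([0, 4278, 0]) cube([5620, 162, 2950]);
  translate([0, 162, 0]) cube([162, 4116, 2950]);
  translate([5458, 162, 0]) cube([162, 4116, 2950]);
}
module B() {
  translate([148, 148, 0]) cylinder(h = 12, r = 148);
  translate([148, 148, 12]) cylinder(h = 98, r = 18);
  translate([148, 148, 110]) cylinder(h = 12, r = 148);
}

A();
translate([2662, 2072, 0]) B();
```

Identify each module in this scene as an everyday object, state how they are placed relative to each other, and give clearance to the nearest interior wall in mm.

Clearances: x = 2500, y = 1910; minimum 1910 mm.

A is a house frame. B is a spool. The spool sits inside the house frame, centred. The clearance to the nearest interior wall is 1910 mm.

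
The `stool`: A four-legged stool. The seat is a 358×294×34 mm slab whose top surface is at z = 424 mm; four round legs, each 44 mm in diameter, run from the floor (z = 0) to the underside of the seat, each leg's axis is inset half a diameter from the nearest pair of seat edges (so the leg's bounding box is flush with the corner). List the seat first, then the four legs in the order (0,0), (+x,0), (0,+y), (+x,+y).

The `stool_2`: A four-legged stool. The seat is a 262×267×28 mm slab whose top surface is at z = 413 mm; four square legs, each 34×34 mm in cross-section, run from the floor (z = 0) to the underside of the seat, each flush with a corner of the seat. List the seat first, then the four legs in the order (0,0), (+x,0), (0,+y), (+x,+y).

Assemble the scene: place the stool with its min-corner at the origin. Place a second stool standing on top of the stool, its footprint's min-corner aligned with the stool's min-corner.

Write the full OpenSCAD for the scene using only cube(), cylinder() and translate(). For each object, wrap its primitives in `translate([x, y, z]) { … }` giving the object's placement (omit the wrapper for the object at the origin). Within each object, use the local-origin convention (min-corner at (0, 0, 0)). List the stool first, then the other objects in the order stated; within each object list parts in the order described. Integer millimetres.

translate([0, 0, 390]) cube([358, 294, 34]);
translate([22, 22, 0]) cylinder(h = 390, r = 22);
translate([336, 22, 0]) cylinder(h = 390, r = 22);
translate([22, 272, 0]) cylinder(h = 390, r = 22);
translate([336, 272, 0]) cylinder(h = 390, r = 22);
translate([0, 0, 424]) {
  translate([0, 0, 385]) cube([262, 267, 28]);
  cube([34, 34, 385]);
  translate([228, 0, 0]) cube([34, 34, 385]);
  translate([0, 233, 0]) cube([34, 34, 385]);
  translate([228, 233, 0]) cube([34, 34, 385]);
}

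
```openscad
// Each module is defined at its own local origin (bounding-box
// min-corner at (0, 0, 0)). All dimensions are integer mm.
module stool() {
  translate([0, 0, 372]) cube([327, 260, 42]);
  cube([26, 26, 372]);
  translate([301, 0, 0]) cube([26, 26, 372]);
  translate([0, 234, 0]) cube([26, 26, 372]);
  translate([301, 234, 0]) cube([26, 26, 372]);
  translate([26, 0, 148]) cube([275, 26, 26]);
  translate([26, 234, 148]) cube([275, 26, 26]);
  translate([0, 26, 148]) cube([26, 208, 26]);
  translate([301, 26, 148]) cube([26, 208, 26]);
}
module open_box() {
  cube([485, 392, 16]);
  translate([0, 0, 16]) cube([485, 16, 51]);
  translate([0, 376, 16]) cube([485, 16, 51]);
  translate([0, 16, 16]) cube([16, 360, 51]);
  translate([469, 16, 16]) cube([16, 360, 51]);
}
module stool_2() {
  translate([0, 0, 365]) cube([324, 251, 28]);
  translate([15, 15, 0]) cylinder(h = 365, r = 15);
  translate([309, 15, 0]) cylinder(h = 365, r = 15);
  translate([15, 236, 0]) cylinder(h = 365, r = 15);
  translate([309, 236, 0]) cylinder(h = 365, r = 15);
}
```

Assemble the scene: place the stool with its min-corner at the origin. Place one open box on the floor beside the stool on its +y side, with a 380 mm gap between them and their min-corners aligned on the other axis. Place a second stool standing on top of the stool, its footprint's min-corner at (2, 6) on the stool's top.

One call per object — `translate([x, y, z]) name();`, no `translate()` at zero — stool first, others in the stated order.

stool();
translate([0, 640, 0]) open_box();
translate([2, 6, 414]) stool_2();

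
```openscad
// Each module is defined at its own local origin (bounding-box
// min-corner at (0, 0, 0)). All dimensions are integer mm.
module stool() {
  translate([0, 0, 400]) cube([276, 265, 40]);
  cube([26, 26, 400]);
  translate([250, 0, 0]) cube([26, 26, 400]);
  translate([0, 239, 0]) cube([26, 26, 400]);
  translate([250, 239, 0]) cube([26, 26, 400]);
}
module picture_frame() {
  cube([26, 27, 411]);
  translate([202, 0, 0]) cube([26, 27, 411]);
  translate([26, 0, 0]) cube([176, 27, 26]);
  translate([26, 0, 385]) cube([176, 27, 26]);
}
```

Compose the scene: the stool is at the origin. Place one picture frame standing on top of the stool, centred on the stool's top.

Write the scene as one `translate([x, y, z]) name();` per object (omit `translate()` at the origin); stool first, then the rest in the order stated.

stool();
translate([24, 119, 440]) picture_frame();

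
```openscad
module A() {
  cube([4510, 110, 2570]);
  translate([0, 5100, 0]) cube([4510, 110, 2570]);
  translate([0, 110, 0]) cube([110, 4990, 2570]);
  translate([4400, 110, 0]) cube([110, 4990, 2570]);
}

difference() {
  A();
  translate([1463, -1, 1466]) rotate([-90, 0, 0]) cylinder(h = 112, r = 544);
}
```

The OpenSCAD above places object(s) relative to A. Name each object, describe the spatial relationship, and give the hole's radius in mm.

The subtracted cylinder has r = 544 mm.

A is a house frame. The house frame has a circular hole through its front wall. The hole's radius is 544 mm.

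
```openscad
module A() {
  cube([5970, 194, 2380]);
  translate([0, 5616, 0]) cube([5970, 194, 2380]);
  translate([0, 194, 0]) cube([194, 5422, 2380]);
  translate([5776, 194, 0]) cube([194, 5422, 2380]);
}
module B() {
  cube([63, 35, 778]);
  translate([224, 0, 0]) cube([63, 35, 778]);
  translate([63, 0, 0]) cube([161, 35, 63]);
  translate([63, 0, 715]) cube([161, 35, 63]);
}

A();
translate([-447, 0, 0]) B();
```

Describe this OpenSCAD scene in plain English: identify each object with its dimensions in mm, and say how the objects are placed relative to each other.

A is the wall frame of a small rectangular building: four walls, each 2380 mm tall and 194 mm thick, enclosing a footprint 5970 mm (x) by 5810 mm (y) outside-to-outside, with no floor or roof. The front and back walls (the −y and +y sides) span the full width; the two side walls fit between them.

B is a picture frame with a 161×652 mm rectangular opening (x by z) and a uniform 63 mm border on every side. Frame depth is 35 mm along y. It is built from two vertical stiles running the full outside height and two horizontal rails spanning the gap between the stiles.

The picture frame is on the floor beside the house frame on its −x side.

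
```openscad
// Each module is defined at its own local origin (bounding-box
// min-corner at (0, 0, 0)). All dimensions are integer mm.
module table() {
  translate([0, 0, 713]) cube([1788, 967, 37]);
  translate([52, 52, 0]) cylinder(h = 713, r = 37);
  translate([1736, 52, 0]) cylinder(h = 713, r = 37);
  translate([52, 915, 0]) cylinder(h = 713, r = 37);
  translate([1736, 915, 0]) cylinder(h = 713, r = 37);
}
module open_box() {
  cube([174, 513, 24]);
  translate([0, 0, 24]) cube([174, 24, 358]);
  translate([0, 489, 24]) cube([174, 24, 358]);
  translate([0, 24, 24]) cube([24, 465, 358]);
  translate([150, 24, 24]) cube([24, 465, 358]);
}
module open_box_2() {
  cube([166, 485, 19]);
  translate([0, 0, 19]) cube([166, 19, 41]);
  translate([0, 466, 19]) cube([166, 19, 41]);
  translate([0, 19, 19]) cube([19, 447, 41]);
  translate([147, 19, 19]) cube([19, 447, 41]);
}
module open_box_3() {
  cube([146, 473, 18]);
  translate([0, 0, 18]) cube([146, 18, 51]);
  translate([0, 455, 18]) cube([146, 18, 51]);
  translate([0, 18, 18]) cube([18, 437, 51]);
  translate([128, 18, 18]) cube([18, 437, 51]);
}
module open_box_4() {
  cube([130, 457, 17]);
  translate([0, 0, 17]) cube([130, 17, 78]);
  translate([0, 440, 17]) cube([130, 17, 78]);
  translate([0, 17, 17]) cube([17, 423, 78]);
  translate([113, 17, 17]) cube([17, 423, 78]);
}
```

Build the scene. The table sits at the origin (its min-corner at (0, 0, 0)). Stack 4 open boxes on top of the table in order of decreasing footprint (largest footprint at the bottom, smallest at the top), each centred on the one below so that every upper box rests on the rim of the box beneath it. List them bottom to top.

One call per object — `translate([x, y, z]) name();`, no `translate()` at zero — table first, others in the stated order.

table();
translate([807, 227, 750]) open_box();
translate([811, 241, 1132]) open_box_2();
translate([821, 247, 1192]) open_box_3();
translate([829, 255, 1261]) open_box_4();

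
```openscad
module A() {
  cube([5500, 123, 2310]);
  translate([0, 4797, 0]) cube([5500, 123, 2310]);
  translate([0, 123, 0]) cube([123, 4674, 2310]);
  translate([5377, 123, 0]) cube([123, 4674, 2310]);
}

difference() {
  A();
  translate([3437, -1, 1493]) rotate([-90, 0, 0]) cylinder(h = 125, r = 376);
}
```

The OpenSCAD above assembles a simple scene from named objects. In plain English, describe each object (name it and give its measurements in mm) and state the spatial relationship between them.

A is a box-shaped house frame (walls only): outside footprint 5500×4920 mm, wall height 2310 mm, wall thickness 123 mm. The two y-facing walls run the full x-width; the two x-facing walls fit between the inner faces of the y-facing walls.

The house frame has a circular hole of radius 376 mm through its front wall, centred at (x = 3437, z = 1493).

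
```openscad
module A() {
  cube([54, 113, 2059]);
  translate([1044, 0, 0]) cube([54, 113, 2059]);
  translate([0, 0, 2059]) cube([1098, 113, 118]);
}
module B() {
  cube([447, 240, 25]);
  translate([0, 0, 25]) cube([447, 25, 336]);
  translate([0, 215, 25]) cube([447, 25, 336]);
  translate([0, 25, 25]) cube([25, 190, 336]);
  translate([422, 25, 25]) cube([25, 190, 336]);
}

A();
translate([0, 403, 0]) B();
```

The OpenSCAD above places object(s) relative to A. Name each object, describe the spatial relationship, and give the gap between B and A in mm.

The open box's nearest face is 290 mm from the door frame's +y face.

A is a door frame. B is an open box. The open box is on the floor beside the door frame on its +y side. The gap between the open box and the door frame is 290 mm.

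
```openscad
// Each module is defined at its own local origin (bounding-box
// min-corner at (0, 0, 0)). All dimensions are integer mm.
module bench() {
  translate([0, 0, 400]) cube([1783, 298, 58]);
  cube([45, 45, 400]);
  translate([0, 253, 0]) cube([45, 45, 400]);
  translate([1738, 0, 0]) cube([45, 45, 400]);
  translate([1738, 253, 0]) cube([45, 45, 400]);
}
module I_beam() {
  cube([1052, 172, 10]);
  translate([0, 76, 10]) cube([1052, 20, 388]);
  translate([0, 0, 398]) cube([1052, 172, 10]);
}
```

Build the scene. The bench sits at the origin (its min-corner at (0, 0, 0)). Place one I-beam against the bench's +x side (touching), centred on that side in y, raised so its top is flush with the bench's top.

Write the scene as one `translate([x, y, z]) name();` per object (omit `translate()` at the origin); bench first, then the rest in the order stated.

bench();
translate([1783, 63, 50]) I_beam();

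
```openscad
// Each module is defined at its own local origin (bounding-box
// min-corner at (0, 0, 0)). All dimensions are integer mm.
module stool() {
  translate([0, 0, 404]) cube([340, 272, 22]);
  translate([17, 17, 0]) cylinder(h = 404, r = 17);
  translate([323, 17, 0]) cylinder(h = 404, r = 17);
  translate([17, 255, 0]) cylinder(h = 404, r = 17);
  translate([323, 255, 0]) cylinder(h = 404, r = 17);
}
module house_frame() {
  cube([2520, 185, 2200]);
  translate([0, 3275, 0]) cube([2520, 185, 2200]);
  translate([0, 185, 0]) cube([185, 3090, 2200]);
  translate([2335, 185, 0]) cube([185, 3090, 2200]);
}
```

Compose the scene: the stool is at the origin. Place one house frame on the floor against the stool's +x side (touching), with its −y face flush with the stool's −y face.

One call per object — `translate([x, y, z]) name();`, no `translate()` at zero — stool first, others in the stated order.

stool();
translate([340, 0, 0]) house_frame();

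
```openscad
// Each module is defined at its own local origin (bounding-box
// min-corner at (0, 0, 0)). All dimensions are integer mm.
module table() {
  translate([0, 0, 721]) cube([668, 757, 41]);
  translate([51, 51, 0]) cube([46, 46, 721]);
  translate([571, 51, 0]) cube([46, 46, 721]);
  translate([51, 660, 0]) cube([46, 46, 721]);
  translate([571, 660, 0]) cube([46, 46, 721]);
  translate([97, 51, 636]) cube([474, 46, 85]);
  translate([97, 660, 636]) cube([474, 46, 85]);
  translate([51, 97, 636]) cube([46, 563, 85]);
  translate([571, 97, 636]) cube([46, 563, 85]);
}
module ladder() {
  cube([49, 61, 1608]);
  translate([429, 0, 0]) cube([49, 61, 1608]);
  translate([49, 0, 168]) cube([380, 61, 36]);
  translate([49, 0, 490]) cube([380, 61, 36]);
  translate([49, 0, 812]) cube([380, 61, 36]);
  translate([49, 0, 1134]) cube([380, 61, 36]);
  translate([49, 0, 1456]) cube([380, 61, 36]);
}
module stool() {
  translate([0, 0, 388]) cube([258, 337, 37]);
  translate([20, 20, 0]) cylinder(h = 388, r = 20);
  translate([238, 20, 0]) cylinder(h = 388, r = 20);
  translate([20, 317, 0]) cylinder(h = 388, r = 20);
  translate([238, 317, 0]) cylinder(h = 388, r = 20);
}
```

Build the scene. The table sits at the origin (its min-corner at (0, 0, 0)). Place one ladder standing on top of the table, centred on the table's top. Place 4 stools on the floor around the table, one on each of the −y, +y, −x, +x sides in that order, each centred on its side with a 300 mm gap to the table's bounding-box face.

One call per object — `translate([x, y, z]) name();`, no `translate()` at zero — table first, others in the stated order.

table();
translate([95, 348, 762]) ladder();
translate([205, -637, 0]) stool();
translate([205, 1057, 0]) stool();
translate([-558, 210, 0]) stool();
translate([968, 210, 0]) stool();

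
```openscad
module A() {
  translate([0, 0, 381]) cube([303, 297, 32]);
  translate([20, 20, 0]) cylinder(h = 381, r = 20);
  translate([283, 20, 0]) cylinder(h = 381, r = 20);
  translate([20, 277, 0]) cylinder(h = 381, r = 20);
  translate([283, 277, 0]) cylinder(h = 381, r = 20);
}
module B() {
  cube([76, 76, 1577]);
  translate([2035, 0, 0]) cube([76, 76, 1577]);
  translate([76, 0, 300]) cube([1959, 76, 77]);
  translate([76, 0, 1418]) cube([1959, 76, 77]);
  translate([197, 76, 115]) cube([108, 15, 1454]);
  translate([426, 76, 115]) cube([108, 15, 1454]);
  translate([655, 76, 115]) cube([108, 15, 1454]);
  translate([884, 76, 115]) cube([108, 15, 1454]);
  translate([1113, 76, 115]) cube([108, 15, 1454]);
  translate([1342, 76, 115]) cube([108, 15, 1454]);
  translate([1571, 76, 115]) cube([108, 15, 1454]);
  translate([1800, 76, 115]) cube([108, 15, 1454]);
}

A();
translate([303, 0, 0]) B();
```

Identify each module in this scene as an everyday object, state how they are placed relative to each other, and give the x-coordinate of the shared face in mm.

A is a stool. B is a fence section. The fence section is against the stool's +x side, with their −y faces flush. The x-coordinate of the shared face is 303 mm.

The stool's +x face and the fence section's −x face are both at x = 303 mm.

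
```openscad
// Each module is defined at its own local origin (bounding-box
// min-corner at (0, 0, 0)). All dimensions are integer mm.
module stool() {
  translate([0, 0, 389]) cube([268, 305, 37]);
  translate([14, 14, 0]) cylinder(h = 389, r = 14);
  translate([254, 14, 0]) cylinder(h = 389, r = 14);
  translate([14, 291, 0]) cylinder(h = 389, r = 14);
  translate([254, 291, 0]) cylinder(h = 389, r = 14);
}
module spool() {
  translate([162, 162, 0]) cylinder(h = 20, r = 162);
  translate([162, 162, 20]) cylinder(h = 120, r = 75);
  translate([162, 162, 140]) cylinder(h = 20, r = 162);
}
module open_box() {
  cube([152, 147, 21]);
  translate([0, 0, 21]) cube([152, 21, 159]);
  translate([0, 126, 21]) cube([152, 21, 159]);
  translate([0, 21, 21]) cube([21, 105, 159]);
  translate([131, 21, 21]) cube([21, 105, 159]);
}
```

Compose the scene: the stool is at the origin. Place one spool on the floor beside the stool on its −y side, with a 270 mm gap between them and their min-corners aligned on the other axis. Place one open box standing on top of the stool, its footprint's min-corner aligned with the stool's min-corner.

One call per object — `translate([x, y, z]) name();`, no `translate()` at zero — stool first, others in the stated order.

stool();
translate([0, -594, 0]) spool();
translate([0, 0, 426]) open_box();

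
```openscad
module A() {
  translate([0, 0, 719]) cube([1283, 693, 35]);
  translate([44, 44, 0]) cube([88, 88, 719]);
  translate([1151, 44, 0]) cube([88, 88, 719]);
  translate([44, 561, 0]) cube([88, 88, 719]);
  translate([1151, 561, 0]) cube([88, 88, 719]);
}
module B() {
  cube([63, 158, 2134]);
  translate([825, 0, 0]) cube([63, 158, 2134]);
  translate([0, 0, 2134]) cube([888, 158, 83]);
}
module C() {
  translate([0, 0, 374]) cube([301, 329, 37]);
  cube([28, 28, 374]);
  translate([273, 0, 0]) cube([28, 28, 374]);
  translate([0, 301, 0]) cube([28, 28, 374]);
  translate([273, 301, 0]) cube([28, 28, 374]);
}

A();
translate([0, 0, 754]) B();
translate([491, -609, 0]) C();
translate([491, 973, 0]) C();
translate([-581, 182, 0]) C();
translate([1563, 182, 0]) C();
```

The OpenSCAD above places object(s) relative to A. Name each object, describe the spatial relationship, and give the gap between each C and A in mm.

A is a table. B is a door frame. C is a stool. The door frame is on top of the table. Four stools sit around the table at the −y, +y, −x, +x sides. The gap between each stool and the table is 280 mm.

Each stool's nearest face is 280 mm from the table's bounding box.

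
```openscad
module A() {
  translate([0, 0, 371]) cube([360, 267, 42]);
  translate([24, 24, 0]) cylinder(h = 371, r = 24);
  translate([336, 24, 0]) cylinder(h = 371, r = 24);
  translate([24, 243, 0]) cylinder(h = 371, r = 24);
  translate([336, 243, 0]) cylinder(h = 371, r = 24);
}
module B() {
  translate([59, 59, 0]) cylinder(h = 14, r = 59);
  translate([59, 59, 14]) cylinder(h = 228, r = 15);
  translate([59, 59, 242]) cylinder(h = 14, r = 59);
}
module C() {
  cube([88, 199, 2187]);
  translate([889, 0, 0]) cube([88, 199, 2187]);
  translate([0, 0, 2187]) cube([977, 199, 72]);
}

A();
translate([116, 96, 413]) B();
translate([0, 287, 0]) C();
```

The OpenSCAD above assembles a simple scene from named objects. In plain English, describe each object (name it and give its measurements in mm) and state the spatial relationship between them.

A is a four-legged stool. The seat is 360×267 mm, 42 mm thick, top at z = 413 mm. It stands on four round legs, each 48 mm in diameter, from z = 0 to the seat underside, each leg's axis is inset half a diameter from the nearest pair of seat edges (so the leg's bounding box is flush with the corner).

B is a spool: two coaxial disc flanges of radius 59 mm and thickness 14 mm, joined by a core cylinder of radius 15 mm and height 228 mm. The lower flange rests on z = 0 and the three cylinders share a vertical axis.

C is a rectangular door frame: two vertical jambs of 88×199 mm section, 2187 mm tall, with a clear opening 801 mm wide between their inner faces. A header 72 mm tall and 199 mm deep lies on top of the jambs and spans the full outside width.

The spool is on top of the stool. The door frame is on the floor beside the stool on its +y side.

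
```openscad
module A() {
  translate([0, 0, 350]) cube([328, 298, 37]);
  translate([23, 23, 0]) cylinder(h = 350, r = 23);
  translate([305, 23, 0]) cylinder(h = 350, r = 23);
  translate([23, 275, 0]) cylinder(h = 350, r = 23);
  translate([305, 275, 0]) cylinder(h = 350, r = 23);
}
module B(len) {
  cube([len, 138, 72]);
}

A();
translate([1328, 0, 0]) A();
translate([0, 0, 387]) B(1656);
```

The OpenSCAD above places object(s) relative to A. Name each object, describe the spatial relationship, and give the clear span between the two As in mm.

A is a stool. B is a beam. A beam spans the tops of two stools. The clear span between the two stools is 1000 mm.

Second stool starts at x = 1328; first ends at x = 328; clear span = 1328 − 328 = 1000 mm.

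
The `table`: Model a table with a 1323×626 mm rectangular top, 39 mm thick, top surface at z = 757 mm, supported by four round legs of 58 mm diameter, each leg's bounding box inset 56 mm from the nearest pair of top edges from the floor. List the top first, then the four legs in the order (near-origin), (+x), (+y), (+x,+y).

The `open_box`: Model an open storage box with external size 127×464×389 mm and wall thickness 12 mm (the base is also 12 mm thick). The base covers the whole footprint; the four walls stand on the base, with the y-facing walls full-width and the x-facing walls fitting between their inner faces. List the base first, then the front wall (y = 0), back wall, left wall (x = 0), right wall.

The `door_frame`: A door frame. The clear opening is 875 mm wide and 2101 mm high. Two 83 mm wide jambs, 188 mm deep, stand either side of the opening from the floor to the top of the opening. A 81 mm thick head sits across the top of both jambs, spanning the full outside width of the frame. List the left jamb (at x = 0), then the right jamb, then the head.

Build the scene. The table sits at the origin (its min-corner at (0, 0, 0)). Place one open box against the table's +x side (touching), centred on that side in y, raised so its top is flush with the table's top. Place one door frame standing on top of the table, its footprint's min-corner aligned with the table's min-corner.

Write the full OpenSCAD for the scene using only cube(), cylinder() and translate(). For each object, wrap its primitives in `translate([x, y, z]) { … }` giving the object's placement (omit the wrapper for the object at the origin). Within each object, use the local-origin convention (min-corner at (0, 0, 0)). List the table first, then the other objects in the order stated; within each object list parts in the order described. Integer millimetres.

translate([0, 0, 718]) cube([1323, 626, 39]);
translate([85, 85, 0]) cylinder(h = 718, r = 29);
translate([1238, 85, 0]) cylinder(h = 718, r = 29);
translate([85, 541, 0]) cylinder(h = 718, r = 29);
translate([1238, 541, 0]) cylinder(h = 718, r = 29);
translate([1323, 81, 368]) {
  cube([127, 464, 12]);
  translate([0, 0, 12]) cube([127, 12, 377]);
  translate([0, 452, 12]) cube([127, 12, 377]);
  translate([0, 12, 12]) cube([12, 440, 377]);
  translate([115, 12, 12]) cube([12, 440, 377]);
}
translate([0, 0, 757]) {
  cube([83, 188, 2101]);
  translate([958, 0, 0]) cube([83, 188, 2101]);
  translate([0, 0, 2101]) cube([1041, 188, 81]);
}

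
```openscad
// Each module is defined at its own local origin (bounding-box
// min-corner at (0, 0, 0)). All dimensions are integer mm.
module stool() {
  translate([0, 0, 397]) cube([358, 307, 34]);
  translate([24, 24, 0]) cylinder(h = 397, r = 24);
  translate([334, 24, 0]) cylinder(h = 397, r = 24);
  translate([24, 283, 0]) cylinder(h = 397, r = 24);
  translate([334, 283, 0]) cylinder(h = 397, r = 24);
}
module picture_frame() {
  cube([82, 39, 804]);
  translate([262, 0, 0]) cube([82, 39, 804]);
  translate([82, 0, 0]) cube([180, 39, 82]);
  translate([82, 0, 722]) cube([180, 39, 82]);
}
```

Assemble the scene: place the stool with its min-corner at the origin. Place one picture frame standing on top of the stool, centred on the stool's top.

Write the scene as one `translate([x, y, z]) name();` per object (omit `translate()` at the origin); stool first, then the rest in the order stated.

stool();
translate([7, 134, 431]) picture_frame();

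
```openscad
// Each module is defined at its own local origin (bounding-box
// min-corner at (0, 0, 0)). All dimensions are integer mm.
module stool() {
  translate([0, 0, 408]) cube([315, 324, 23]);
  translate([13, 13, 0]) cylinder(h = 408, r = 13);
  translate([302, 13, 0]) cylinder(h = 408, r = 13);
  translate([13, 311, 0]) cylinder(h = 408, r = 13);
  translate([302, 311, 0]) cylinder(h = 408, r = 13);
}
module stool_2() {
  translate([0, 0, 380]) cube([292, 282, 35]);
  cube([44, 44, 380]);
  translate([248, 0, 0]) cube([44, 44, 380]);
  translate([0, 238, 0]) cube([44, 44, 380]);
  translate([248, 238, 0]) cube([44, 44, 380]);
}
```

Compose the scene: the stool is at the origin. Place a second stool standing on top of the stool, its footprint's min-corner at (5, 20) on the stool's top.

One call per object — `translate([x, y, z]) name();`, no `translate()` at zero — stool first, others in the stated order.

stool();
translate([5, 20, 431]) stool_2();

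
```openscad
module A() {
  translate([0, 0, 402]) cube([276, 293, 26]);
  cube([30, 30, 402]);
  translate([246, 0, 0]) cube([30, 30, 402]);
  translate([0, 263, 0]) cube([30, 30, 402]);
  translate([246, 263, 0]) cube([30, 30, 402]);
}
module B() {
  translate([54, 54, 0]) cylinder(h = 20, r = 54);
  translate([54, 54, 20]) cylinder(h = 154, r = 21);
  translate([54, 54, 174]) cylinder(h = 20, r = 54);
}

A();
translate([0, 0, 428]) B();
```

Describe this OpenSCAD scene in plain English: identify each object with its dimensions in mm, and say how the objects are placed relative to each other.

A is a four-legged stool. The seat is 276×293 mm, 26 mm thick, top at z = 428 mm. It stands on four square legs, each 30×30 mm in cross-section, from z = 0 to the seat underside, each flush with a corner of the seat.

B is a spool: two coaxial disc flanges of radius 54 mm and thickness 20 mm, joined by a core cylinder of radius 21 mm and height 154 mm. The lower flange rests on z = 0 and the three cylinders share a vertical axis.

The spool is on top of the stool.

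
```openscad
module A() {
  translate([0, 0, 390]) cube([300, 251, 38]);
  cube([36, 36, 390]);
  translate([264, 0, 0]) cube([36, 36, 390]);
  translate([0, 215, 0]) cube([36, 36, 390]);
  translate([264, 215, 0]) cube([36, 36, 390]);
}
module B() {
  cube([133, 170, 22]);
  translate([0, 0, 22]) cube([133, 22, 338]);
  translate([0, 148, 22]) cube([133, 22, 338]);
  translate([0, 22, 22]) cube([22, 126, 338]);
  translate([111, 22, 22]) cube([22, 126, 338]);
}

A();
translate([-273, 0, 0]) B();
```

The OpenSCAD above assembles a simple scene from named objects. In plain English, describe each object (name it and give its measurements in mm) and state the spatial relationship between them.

A is a four-legged stool. The seat is a 300×251×38 mm slab whose top surface is at z = 428 mm; four square legs, each 36×36 mm in cross-section, run from the floor (z = 0) to the underside of the seat, each flush with a corner of the seat.

B is an open-topped rectangular box: outside dimensions 133×170×360 mm, with a uniform wall and base thickness of 22 mm. The base is a full 133×170 slab on the floor; four walls sit on top of the base. The front and back walls (the −y and +y sides) span the full width; the two side walls fit between them.

The open box is on the floor beside the stool on its −x side.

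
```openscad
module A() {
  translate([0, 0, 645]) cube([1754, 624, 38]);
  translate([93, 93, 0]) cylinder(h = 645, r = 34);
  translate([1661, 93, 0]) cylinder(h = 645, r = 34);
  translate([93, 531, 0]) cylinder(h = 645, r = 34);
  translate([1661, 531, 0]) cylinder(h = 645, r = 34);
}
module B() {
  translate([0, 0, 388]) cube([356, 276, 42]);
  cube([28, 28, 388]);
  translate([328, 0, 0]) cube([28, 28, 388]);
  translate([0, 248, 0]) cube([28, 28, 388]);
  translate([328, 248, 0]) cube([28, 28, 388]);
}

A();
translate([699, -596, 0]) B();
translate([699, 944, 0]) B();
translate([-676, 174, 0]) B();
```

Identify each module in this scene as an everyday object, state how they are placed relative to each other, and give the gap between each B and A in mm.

A is a table. B is a stool. Three stools sit around the table at the −y, +y, −x sides. The gap between each stool and the table is 320 mm.

Each stool's nearest face is 320 mm from the table's bounding box.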